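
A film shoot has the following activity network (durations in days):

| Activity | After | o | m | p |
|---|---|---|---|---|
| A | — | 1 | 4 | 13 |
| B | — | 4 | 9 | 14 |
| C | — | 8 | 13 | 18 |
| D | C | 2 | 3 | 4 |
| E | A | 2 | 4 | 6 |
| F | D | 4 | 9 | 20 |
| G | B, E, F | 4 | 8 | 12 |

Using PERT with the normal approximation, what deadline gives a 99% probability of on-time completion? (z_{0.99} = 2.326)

te_A = (1 + 4·4 + 13)/6 = 30/6 = 5; σ²_A = ((13−1)/6)² = 4.000
te_B = (4 + 4·9 + 14)/6 = 54/6 = 9; σ²_B = ((14−4)/6)² = 2.778
te_C = (8 + 4·13 + 18)/6 = 78/6 = 13; σ²_C = ((18−8)/6)² = 2.778
te_D = (2 + 4·3 + 4)/6 = 18/6 = 3; σ²_D = ((4−2)/6)² = 0.111
te_E = (2 + 4·4 + 6)/6 = 24/6 = 4; σ²_E = ((6−2)/6)² = 0.444
te_F = (4 + 4·9 + 20)/6 = 60/6 = 10; σ²_F = ((20−4)/6)² = 7.111
te_G = (4 + 4·8 + 12)/6 = 48/6 = 8; σ²_G = ((12−4)/6)² = 1.778

Forward pass:
ES_A = 0; EF_A = 5
ES_B = 0; EF_B = 9
ES_C = 0; EF_C = 13
ES_D = 13; EF_D = 13+3 = 16
ES_E = 5; EF_E = 5+4 = 9
ES_F = 16; EF_F = 16+10 = 26
ES_G = max(EF_B=9, EF_E=9, EF_F=26) = 26; EF_G = 26+8 = 34
Expected project duration μ = 34 days. Critical path: C → D → F → G.

Variance along critical path = 2.778 + 0.111 + 7.111 + 1.778 = 11.778; σ = 3.432 days.
D = μ + z·σ = 34 + 2.326·3.432 = 42.0 days

42.0 days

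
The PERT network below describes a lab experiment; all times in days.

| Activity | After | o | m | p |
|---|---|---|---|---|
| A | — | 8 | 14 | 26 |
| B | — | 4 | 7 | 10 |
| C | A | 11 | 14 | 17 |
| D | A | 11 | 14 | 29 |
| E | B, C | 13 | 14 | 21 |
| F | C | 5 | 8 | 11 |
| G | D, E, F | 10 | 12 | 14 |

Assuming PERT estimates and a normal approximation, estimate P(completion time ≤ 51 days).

te_A = (8 + 4·14 + 26)/6 = 90/6 = 15; σ²_A = ((26−8)/6)² = 9.000
te_B = (4 + 4·7 + 10)/6 = 42/6 = 7; σ²_B = ((10−4)/6)² = 1.000
te_C = (11 + 4·14 + 17)/6 = 84/6 = 14; σ²_C = ((17−11)/6)² = 1.000
te_D = (11 + 4·14 + 29)/6 = 96/6 = 16; σ²_D = ((29−11)/6)² = 9.000
te_E = (13 + 4·14 + 21)/6 = 90/6 = 15; σ²_E = ((21−13)/6)² = 1.778
te_F = (5 + 4·8 + 11)/6 = 48/6 = 8; σ²_F = ((11−5)/6)² = 1.000
te_G = (10 + 4·12 + 14)/6 = 72/6 = 12; σ²_G = ((14−10)/6)² = 0.444

Forward pass:
ES_A = 0; EF_A = 15
ES_B = 0; EF_B = 7
ES_C = 15; EF_C = 15+14 = 29
ES_D = 15; EF_D = 15+16 = 31
ES_E = max(EF_B=7, EF_C=29) = 29; EF_E = 29+15 = 44
ES_F = 29; EF_F = 29+8 = 37
ES_G = max(EF_D=31, EF_E=44, EF_F=37) = 44; EF_G = 44+12 = 56
Expected project duration μ = 56 days. Critical path: A → C → E → G.

Variance along critical path = 9.000 + 1.000 + 1.778 + 0.444 = 12.222; σ = √12.222 = 3.496 days.
Z = (51 − 56) / 3.496 = -1.430
P(T ≤ 51) = Φ(-1.430) ≈ 0.076

0.076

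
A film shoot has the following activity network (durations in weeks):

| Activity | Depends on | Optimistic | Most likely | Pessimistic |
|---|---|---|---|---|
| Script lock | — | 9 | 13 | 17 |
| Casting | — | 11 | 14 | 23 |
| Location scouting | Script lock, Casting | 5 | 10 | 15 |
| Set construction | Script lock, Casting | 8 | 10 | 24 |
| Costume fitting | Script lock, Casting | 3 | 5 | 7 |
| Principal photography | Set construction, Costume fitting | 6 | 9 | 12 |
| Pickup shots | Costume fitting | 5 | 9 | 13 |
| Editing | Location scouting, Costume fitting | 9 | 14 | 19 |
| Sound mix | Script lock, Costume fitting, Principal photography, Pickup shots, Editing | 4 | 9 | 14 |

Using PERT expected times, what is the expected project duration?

te_Script lock = (9 + 4·13 + 17)/6 = 78/6 = 13
te_Casting = (11 + 4·14 + 23)/6 = 90/6 = 15
te_Location scouting = (5 + 4·10 + 15)/6 = 60/6 = 10
te_Set construction = (8 + 4·10 + 24)/6 = 72/6 = 12
te_Costume fitting = (3 + 4·5 + 7)/6 = 30/6 = 5
te_Principal photography = (6 + 4·9 + 12)/6 = 54/6 = 9
te_Pickup shots = (5 + 4·9 + 13)/6 = 54/6 = 9
te_Editing = (9 + 4·14 + 19)/6 = 84/6 = 14
te_Sound mix = (4 + 4·9 + 14)/6 = 54/6 = 9

Forward pass:
ES_Script lock = 0; EF_Script lock = 13
ES_Casting = 0; EF_Casting = 15
ES_Location scouting = max(EF_Script lock=13, EF_Casting=15) = 15; EF_Location scouting = 15+10 = 25
ES_Set construction = max(EF_Script lock=13, EF_Casting=15) = 15; EF_Set construction = 15+12 = 27
ES_Costume fitting = max(EF_Script lock=13, EF_Casting=15) = 15; EF_Costume fitting = 15+5 = 20
ES_Principal photography = max(EF_Set construction=27, EF_Costume fitting=20) = 27; EF_Principal photography = 27+9 = 36
ES_Pickup shots = 20; EF_Pickup shots = 20+9 = 29
ES_Editing = max(EF_Location scouting=25, EF_Costume fitting=20) = 25; EF_Editing = 25+14 = 39
ES_Sound mix = max(EF_Script lock=13, EF_Costume fitting=20, EF_Principal photography=36, EF_Pickup shots=29, EF_Editing=39) = 39; EF_Sound mix = 39+9 = 48
Expected project duration μ = 48 weeks. Critical path: Casting → Location scouting → Editing → Sound mix.

48 weeks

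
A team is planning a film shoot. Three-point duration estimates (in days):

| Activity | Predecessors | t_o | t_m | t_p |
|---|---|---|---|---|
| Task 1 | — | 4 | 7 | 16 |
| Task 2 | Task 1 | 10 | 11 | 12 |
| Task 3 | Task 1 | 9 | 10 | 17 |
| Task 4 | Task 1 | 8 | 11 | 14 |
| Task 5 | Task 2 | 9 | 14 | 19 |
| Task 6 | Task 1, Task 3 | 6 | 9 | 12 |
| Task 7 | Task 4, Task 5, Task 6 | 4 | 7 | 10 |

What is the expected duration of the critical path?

te_Task 1 = (4 + 4·7 + 16)/6 = 48/6 = 8
te_Task 2 = (10 + 4·11 + 12)/6 = 66/6 = 11
te_Task 3 = (9 + 4·10 + 17)/6 = 66/6 = 11
te_Task 4 = (8 + 4·11 + 14)/6 = 66/6 = 11
te_Task 5 = (9 + 4·14 + 19)/6 = 84/6 = 14
te_Task 6 = (6 + 4·9 + 12)/6 = 54/6 = 9
te_Task 7 = (4 + 4·7 + 10)/6 = 42/6 = 7

Forward pass:
ES_Task 1 = 0; EF_Task 1 = 8
ES_Task 2 = 8; EF_Task 2 = 8+11 = 19
ES_Task 3 = 8; EF_Task 3 = 8+11 = 19
ES_Task 4 = 8; EF_Task 4 = 8+11 = 19
ES_Task 5 = 19; EF_Task 5 = 19+14 = 33
ES_Task 6 = max(EF_Task 1=8, EF_Task 3=19) = 19; EF_Task 6 = 19+9 = 28
ES_Task 7 = max(EF_Task 4=19, EF_Task 5=33, EF_Task 6=28) = 33; EF_Task 7 = 33+7 = 40
Expected project duration μ = 40 days. Critical path: Task 1 → Task 2 → Task 5 → Task 7.

40 days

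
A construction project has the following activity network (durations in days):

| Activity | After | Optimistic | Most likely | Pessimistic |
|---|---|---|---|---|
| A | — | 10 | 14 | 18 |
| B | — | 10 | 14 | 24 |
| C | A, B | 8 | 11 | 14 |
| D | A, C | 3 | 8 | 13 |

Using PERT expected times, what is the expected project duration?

34 days

te_A = (10 + 4·14 + 18)/6 = 84/6 = 14
te_B = (10 + 4·14 + 24)/6 = 90/6 = 15
te_C = (8 + 4·11 + 14)/6 = 66/6 = 11
te_D = (3 + 4·8 + 13)/6 = 48/6 = 8

Forward pass:
ES_A = 0; EF_A = 14
ES_B = 0; EF_B = 15
ES_C = max(EF_A=14, EF_B=15) = 15; EF_C = 15+11 = 26
ES_D = max(EF_A=14, EF_C=26) = 26; EF_D = 26+8 = 34
Expected project duration μ = 34 days. Critical path: B → C → D.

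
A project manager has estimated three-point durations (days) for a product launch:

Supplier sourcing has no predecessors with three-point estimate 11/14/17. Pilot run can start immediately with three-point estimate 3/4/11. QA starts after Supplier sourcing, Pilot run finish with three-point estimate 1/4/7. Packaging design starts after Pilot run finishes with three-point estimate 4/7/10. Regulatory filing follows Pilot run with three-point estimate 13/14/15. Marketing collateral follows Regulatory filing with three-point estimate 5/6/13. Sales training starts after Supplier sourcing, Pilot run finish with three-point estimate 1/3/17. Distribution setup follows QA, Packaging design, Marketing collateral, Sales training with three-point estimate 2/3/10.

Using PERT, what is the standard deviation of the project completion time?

2.33 days

te_Supplier sourcing = (11 + 4·14 + 17)/6 = 84/6 = 14; σ²_Supplier sourcing = ((17−11)/6)² = 1.000
te_Pilot run = (3 + 4·4 + 11)/6 = 30/6 = 5; σ²_Pilot run = ((11−3)/6)² = 1.778
te_QA = (1 + 4·4 + 7)/6 = 24/6 = 4; σ²_QA = ((7−1)/6)² = 1.000
te_Packaging design = (4 + 4·7 + 10)/6 = 42/6 = 7; σ²_Packaging design = ((10−4)/6)² = 1.000
te_Regulatory filing = (13 + 4·14 + 15)/6 = 84/6 = 14; σ²_Regulatory filing = ((15−13)/6)² = 0.111
te_Marketing collateral = (5 + 4·6 + 13)/6 = 42/6 = 7; σ²_Marketing collateral = ((13−5)/6)² = 1.778
te_Sales training = (1 + 4·3 + 17)/6 = 30/6 = 5; σ²_Sales training = ((17−1)/6)² = 7.111
te_Distribution setup = (2 + 4·3 + 10)/6 = 24/6 = 4; σ²_Distribution setup = ((10−2)/6)² = 1.778

Forward pass:
ES_Supplier sourcing = 0; EF_Supplier sourcing = 14
ES_Pilot run = 0; EF_Pilot run = 5
ES_QA = max(EF_Supplier sourcing=14, EF_Pilot run=5) = 14; EF_QA = 14+4 = 18
ES_Packaging design = 5; EF_Packaging design = 5+7 = 12
ES_Regulatory filing = 5; EF_Regulatory filing = 5+14 = 19
ES_Marketing collateral = 19; EF_Marketing collateral = 19+7 = 26
ES_Sales training = max(EF_Supplier sourcing=14, EF_Pilot run=5) = 14; EF_Sales training = 14+5 = 19
ES_Distribution setup = max(EF_QA=18, EF_Packaging design=12, EF_Marketing collateral=26, EF_Sales training=19) = 26; EF_Distribution setup = 26+4 = 30
Expected project duration μ = 30 days. Critical path: Pilot run → Regulatory filing → Marketing collateral → Distribution setup.

Variance along critical path = 1.778 + 0.111 + 1.778 + 1.778 = 5.444
σ = √5.444 = 2.333 days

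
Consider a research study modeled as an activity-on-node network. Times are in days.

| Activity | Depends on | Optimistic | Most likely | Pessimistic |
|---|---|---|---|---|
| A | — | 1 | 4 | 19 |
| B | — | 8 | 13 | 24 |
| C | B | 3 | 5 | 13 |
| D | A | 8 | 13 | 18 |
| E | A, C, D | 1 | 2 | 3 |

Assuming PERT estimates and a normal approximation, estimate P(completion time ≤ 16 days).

0.029

te_A = (1 + 4·4 + 19)/6 = 36/6 = 6; σ²_A = ((19−1)/6)² = 9.000
te_B = (8 + 4·13 + 24)/6 = 84/6 = 14; σ²_B = ((24−8)/6)² = 7.111
te_C = (3 + 4·5 + 13)/6 = 36/6 = 6; σ²_C = ((13−3)/6)² = 2.778
te_D = (8 + 4·13 + 18)/6 = 78/6 = 13; σ²_D = ((18−8)/6)² = 2.778
te_E = (1 + 4·2 + 3)/6 = 12/6 = 2; σ²_E = ((3−1)/6)² = 0.111

Forward pass:
ES_A = 0; EF_A = 6
ES_B = 0; EF_B = 14
ES_C = 14; EF_C = 14+6 = 20
ES_D = 6; EF_D = 6+13 = 19
ES_E = max(EF_A=6, EF_C=20, EF_D=19) = 20; EF_E = 20+2 = 22
Expected project duration μ = 22 days. Critical path: B → C → E.

Variance along critical path = 7.111 + 2.778 + 0.111 = 10.000; σ = √10.000 = 3.162 days.
Z = (16 − 22) / 3.162 = -1.897
P(T ≤ 16) = Φ(-1.897) ≈ 0.029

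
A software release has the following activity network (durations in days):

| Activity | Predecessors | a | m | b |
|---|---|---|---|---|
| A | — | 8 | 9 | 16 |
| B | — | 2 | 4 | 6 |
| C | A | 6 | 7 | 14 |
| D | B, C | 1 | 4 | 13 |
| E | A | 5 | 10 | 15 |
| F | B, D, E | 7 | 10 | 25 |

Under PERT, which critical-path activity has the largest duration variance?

F

te_A = (8 + 4·9 + 16)/6 = 60/6 = 10; σ²_A = ((16−8)/6)² = 1.778
te_B = (2 + 4·4 + 6)/6 = 24/6 = 4; σ²_B = ((6−2)/6)² = 0.444
te_C = (6 + 4·7 + 14)/6 = 48/6 = 8; σ²_C = ((14−6)/6)² = 1.778
te_D = (1 + 4·4 + 13)/6 = 30/6 = 5; σ²_D = ((13−1)/6)² = 4.000
te_E = (5 + 4·10 + 15)/6 = 60/6 = 10; σ²_E = ((15−5)/6)² = 2.778
te_F = (7 + 4·10 + 25)/6 = 72/6 = 12; σ²_F = ((25−7)/6)² = 9.000

Forward pass:
ES_A = 0; EF_A = 10
ES_B = 0; EF_B = 4
ES_C = 10; EF_C = 10+8 = 18
ES_D = max(EF_B=4, EF_C=18) = 18; EF_D = 18+5 = 23
ES_E = 10; EF_E = 10+10 = 20
ES_F = max(EF_B=4, EF_D=23, EF_E=20) = 23; EF_F = 23+12 = 35
Expected project duration μ = 35 days. Critical path: A → C → D → F.

Variances on critical path: σ²_A=1.778, σ²_C=1.778, σ²_D=4.000, σ²_F=9.000.
Largest is σ²_F = 9.000.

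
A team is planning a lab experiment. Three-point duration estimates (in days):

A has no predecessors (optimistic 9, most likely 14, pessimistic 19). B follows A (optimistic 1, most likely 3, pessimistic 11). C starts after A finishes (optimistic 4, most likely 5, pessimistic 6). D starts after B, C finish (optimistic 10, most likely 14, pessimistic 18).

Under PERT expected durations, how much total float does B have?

te_A = (9 + 4·14 + 19)/6 = 84/6 = 14
te_B = (1 + 4·3 + 11)/6 = 24/6 = 4
te_C = (4 + 4·5 + 6)/6 = 30/6 = 5
te_D = (10 + 4·14 + 18)/6 = 84/6 = 14

Forward pass:
ES_A = 0; EF_A = 14
ES_B = 14; EF_B = 14+4 = 18
ES_C = 14; EF_C = 14+5 = 19
ES_D = max(EF_B=18, EF_C=19) = 19; EF_D = 19+14 = 33
Expected project duration μ = 33 days. Critical path: A → C → D.

Backward pass:
LF_D = 33; LS_D = 33−14 = 19
LF_C = LS_D = 19; LS_C = 19−5 = 14
LF_B = LS_D = 19; LS_B = 19−4 = 15
LF_A = min(LS_B=15, LS_C=14) = 14; LS_A = 14−14 = 0
Slack_B = LS_B − ES_B = 15 − 14 = 1

1 days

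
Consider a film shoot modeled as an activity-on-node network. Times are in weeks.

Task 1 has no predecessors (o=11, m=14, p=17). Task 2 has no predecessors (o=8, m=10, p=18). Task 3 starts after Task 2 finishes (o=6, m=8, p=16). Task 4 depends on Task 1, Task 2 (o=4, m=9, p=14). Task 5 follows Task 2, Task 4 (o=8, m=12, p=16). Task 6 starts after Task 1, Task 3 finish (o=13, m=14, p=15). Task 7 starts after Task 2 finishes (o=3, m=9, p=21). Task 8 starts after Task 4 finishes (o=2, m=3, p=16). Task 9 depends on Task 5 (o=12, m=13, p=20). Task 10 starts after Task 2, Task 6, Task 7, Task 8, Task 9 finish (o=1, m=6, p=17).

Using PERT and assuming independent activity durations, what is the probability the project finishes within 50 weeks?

te_Task 1 = (11 + 4·14 + 17)/6 = 84/6 = 14; σ²_Task 1 = ((17−11)/6)² = 1.000
te_Task 2 = (8 + 4·10 + 18)/6 = 66/6 = 11; σ²_Task 2 = ((18−8)/6)² = 2.778
te_Task 3 = (6 + 4·8 + 16)/6 = 54/6 = 9; σ²_Task 3 = ((16−6)/6)² = 2.778
te_Task 4 = (4 + 4·9 + 14)/6 = 54/6 = 9; σ²_Task 4 = ((14−4)/6)² = 2.778
te_Task 5 = (8 + 4·12 + 16)/6 = 72/6 = 12; σ²_Task 5 = ((16−8)/6)² = 1.778
te_Task 6 = (13 + 4·14 + 15)/6 = 84/6 = 14; σ²_Task 6 = ((15−13)/6)² = 0.111
te_Task 7 = (3 + 4·9 + 21)/6 = 60/6 = 10; σ²_Task 7 = ((21−3)/6)² = 9.000
te_Task 8 = (2 + 4·3 + 16)/6 = 30/6 = 5; σ²_Task 8 = ((16−2)/6)² = 5.444
te_Task 9 = (12 + 4·13 + 20)/6 = 84/6 = 14; σ²_Task 9 = ((20−12)/6)² = 1.778
te_Task 10 = (1 + 4·6 + 17)/6 = 42/6 = 7; σ²_Task 10 = ((17−1)/6)² = 7.111

Forward pass:
ES_Task 1 = 0; EF_Task 1 = 14
ES_Task 2 = 0; EF_Task 2 = 11
ES_Task 3 = 11; EF_Task 3 = 11+9 = 20
ES_Task 4 = max(EF_Task 1=14, EF_Task 2=11) = 14; EF_Task 4 = 14+9 = 23
ES_Task 5 = max(EF_Task 2=11, EF_Task 4=23) = 23; EF_Task 5 = 23+12 = 35
ES_Task 6 = max(EF_Task 1=14, EF_Task 3=20) = 20; EF_Task 6 = 20+14 = 34
ES_Task 7 = 11; EF_Task 7 = 11+10 = 21
ES_Task 8 = 23; EF_Task 8 = 23+5 = 28
ES_Task 9 = 35; EF_Task 9 = 35+14 = 49
ES_Task 10 = max(EF_Task 2=11, EF_Task 6=34, EF_Task 7=21, EF_Task 8=28, EF_Task 9=49) = 49; EF_Task 10 = 49+7 = 56
Expected project duration μ = 56 weeks. Critical path: Task 1 → Task 4 → Task 5 → Task 9 → Task 10.

Variance along critical path = 1.000 + 2.778 + 1.778 + 1.778 + 7.111 = 14.444; σ = √14.444 = 3.801 weeks.
Z = (50 − 56) / 3.801 = -1.579
P(T ≤ 50) = Φ(-1.579) ≈ 0.057

0.057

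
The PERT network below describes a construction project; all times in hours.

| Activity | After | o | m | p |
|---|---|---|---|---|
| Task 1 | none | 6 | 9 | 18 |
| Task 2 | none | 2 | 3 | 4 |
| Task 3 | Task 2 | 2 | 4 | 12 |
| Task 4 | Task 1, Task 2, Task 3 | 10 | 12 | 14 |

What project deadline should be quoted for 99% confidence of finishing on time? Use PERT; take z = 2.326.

te_Task 1 = (6 + 4·9 + 18)/6 = 60/6 = 10; σ²_Task 1 = ((18−6)/6)² = 4.000
te_Task 2 = (2 + 4·3 + 4)/6 = 18/6 = 3; σ²_Task 2 = ((4−2)/6)² = 0.111
te_Task 3 = (2 + 4·4 + 12)/6 = 30/6 = 5; σ²_Task 3 = ((12−2)/6)² = 2.778
te_Task 4 = (10 + 4·12 + 14)/6 = 72/6 = 12; σ²_Task 4 = ((14−10)/6)² = 0.444

Forward pass:
ES_Task 1 = 0; EF_Task 1 = 10
ES_Task 2 = 0; EF_Task 2 = 3
ES_Task 3 = 3; EF_Task 3 = 3+5 = 8
ES_Task 4 = max(EF_Task 1=10, EF_Task 2=3, EF_Task 3=8) = 10; EF_Task 4 = 10+12 = 22
Expected project duration μ = 22 hours. Critical path: Task 1 → Task 4.

Variance along critical path = 4.000 + 0.444 = 4.444; σ = 2.108 hours.
D = μ + z·σ = 22 + 2.326·2.108 = 26.9 hours

26.9 hours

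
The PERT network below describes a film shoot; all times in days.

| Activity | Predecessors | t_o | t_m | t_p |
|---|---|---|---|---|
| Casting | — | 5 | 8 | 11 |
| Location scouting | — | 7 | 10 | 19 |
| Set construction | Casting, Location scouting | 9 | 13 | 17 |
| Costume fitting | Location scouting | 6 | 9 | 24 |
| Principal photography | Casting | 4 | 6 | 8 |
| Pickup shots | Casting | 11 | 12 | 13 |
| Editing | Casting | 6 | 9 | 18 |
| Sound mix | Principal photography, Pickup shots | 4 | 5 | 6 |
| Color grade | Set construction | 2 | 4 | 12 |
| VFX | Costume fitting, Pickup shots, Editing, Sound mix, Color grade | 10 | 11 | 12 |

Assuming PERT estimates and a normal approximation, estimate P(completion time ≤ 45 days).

te_Casting = (5 + 4·8 + 11)/6 = 48/6 = 8; σ²_Casting = ((11−5)/6)² = 1.000
te_Location scouting = (7 + 4·10 + 19)/6 = 66/6 = 11; σ²_Location scouting = ((19−7)/6)² = 4.000
te_Set construction = (9 + 4·13 + 17)/6 = 78/6 = 13; σ²_Set construction = ((17−9)/6)² = 1.778
te_Costume fitting = (6 + 4·9 + 24)/6 = 66/6 = 11; σ²_Costume fitting = ((24−6)/6)² = 9.000
te_Principal photography = (4 + 4·6 + 8)/6 = 36/6 = 6; σ²_Principal photography = ((8−4)/6)² = 0.444
te_Pickup shots = (11 + 4·12 + 13)/6 = 72/6 = 12; σ²_Pickup shots = ((13−11)/6)² = 0.111
te_Editing = (6 + 4·9 + 18)/6 = 60/6 = 10; σ²_Editing = ((18−6)/6)² = 4.000
te_Sound mix = (4 + 4·5 + 6)/6 = 30/6 = 5; σ²_Sound mix = ((6−4)/6)² = 0.111
te_Color grade = (2 + 4·4 + 12)/6 = 30/6 = 5; σ²_Color grade = ((12−2)/6)² = 2.778
te_VFX = (10 + 4·11 + 12)/6 = 66/6 = 11; σ²_VFX = ((12−10)/6)² = 0.111

Forward pass:
ES_Casting = 0; EF_Casting = 8
ES_Location scouting = 0; EF_Location scouting = 11
ES_Set construction = max(EF_Casting=8, EF_Location scouting=11) = 11; EF_Set construction = 11+13 = 24
ES_Costume fitting = 11; EF_Costume fitting = 11+11 = 22
ES_Principal photography = 8; EF_Principal photography = 8+6 = 14
ES_Pickup shots = 8; EF_Pickup shots = 8+12 = 20
ES_Editing = 8; EF_Editing = 8+10 = 18
ES_Sound mix = max(EF_Principal photography=14, EF_Pickup shots=20) = 20; EF_Sound mix = 20+5 = 25
ES_Color grade = 24; EF_Color grade = 24+5 = 29
ES_VFX = max(EF_Costume fitting=22, EF_Pickup shots=20, EF_Editing=18, EF_Sound mix=25, EF_Color grade=29) = 29; EF_VFX = 29+11 = 40
Expected project duration μ = 40 days. Critical path: Location scouting → Set construction → Color grade → VFX.

Variance along critical path = 4.000 + 1.778 + 2.778 + 0.111 = 8.667; σ = √8.667 = 2.944 days.
Z = (45 − 40) / 2.944 = 1.698
P(T ≤ 45) = Φ(1.698) ≈ 0.955

0.955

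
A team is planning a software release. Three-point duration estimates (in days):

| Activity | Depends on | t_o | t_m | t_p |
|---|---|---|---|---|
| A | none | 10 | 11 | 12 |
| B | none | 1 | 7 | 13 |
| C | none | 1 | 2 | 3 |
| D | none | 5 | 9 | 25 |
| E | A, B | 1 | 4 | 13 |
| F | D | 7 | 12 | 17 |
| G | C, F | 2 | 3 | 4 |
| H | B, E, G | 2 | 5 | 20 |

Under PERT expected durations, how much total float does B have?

14 days

te_A = (10 + 4·11 + 12)/6 = 66/6 = 11
te_B = (1 + 4·7 + 13)/6 = 42/6 = 7
te_C = (1 + 4·2 + 3)/6 = 12/6 = 2
te_D = (5 + 4·9 + 25)/6 = 66/6 = 11
te_E = (1 + 4·4 + 13)/6 = 30/6 = 5
te_F = (7 + 4·12 + 17)/6 = 72/6 = 12
te_G = (2 + 4·3 + 4)/6 = 18/6 = 3
te_H = (2 + 4·5 + 20)/6 = 42/6 = 7

Forward pass:
ES_A = 0; EF_A = 11
ES_B = 0; EF_B = 7
ES_C = 0; EF_C = 2
ES_D = 0; EF_D = 11
ES_E = max(EF_A=11, EF_B=7) = 11; EF_E = 11+5 = 16
ES_F = 11; EF_F = 11+12 = 23
ES_G = max(EF_C=2, EF_F=23) = 23; EF_G = 23+3 = 26
ES_H = max(EF_B=7, EF_E=16, EF_G=26) = 26; EF_H = 26+7 = 33
Expected project duration μ = 33 days. Critical path: D → F → G → H.

Backward pass:
LF_H = 33; LS_H = 33−7 = 26
LF_G = LS_H = 26; LS_G = 26−3 = 23
LF_F = LS_G = 23; LS_F = 23−12 = 11
LF_E = LS_H = 26; LS_E = 26−5 = 21
LF_D = LS_F = 11; LS_D = 11−11 = 0
LF_C = LS_G = 23; LS_C = 23−2 = 21
LF_B = min(LS_E=21, LS_H=26) = 21; LS_B = 21−7 = 14
LF_A = LS_E = 21; LS_A = 21−11 = 10
Slack_B = LS_B − ES_B = 14 − 0 = 14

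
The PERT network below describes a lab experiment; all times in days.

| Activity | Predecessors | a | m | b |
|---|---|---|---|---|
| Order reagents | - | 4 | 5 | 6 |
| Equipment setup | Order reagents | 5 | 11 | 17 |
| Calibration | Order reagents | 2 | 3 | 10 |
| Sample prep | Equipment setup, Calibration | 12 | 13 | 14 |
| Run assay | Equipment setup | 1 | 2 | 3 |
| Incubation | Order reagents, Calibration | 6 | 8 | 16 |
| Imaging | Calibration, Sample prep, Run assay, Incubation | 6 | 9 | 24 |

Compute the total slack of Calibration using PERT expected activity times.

te_Order reagents = (4 + 4·5 + 6)/6 = 30/6 = 5
te_Equipment setup = (5 + 4·11 + 17)/6 = 66/6 = 11
te_Calibration = (2 + 4·3 + 10)/6 = 24/6 = 4
te_Sample prep = (12 + 4·13 + 14)/6 = 78/6 = 13
te_Run assay = (1 + 4·2 + 3)/6 = 12/6 = 2
te_Incubation = (6 + 4·8 + 16)/6 = 54/6 = 9
te_Imaging = (6 + 4·9 + 24)/6 = 66/6 = 11

Forward pass:
ES_Order reagents = 0; EF_Order reagents = 5
ES_Equipment setup = 5; EF_Equipment setup = 5+11 = 16
ES_Calibration = 5; EF_Calibration = 5+4 = 9
ES_Sample prep = max(EF_Equipment setup=16, EF_Calibration=9) = 16; EF_Sample prep = 16+13 = 29
ES_Run assay = 16; EF_Run assay = 16+2 = 18
ES_Incubation = max(EF_Order reagents=5, EF_Calibration=9) = 9; EF_Incubation = 9+9 = 18
ES_Imaging = max(EF_Calibration=9, EF_Sample prep=29, EF_Run assay=18, EF_Incubation=18) = 29; EF_Imaging = 29+11 = 40
Expected project duration μ = 40 days. Critical path: Order reagents → Equipment setup → Sample prep → Imaging.

Backward pass:
LF_Imaging = 40; LS_Imaging = 40−11 = 29
LF_Incubation = LS_Imaging = 29; LS_Incubation = 29−9 = 20
LF_Run assay = LS_Imaging = 29; LS_Run assay = 29−2 = 27
LF_Sample prep = LS_Imaging = 29; LS_Sample prep = 29−13 = 16
LF_Calibration = min(LS_Sample prep=16, LS_Incubation=20, LS_Imaging=29) = 16; LS_Calibration = 16−4 = 12
LF_Equipment setup = min(LS_Sample prep=16, LS_Run assay=27) = 16; LS_Equipment setup = 16−11 = 5
LF_Order reagents = min(LS_Equipment setup=5, LS_Calibration=12, LS_Incubation=20) = 5; LS_Order reagents = 5−5 = 0
Slack_Calibration = LS_Calibration − ES_Calibration = 12 − 5 = 7

7 days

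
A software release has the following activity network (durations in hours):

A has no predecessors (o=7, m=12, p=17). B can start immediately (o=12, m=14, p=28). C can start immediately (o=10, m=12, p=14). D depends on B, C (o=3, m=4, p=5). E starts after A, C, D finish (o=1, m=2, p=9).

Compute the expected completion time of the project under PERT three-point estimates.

te_A = (7 + 4·12 + 17)/6 = 72/6 = 12
te_B = (12 + 4·14 + 28)/6 = 96/6 = 16
te_C = (10 + 4·12 + 14)/6 = 72/6 = 12
te_D = (3 + 4·4 + 5)/6 = 24/6 = 4
te_E = (1 + 4·2 + 9)/6 = 18/6 = 3

Forward pass:
ES_A = 0; EF_A = 12
ES_B = 0; EF_B = 16
ES_C = 0; EF_C = 12
ES_D = max(EF_B=16, EF_C=12) = 16; EF_D = 16+4 = 20
ES_E = max(EF_A=12, EF_C=12, EF_D=20) = 20; EF_E = 20+3 = 23
Expected project duration μ = 23 hours. Critical path: B → D → E.

23 hours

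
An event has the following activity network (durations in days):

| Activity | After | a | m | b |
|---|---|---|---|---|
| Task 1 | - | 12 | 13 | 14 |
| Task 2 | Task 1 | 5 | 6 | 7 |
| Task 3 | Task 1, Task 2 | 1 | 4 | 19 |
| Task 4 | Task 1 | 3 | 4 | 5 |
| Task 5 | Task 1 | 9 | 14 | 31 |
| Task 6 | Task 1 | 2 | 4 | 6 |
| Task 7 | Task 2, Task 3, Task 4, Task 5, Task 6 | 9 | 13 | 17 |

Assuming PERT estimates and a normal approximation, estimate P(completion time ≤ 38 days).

0.154

te_Task 1 = (12 + 4·13 + 14)/6 = 78/6 = 13; σ²_Task 1 = ((14−12)/6)² = 0.111
te_Task 2 = (5 + 4·6 + 7)/6 = 36/6 = 6; σ²_Task 2 = ((7−5)/6)² = 0.111
te_Task 3 = (1 + 4·4 + 19)/6 = 36/6 = 6; σ²_Task 3 = ((19−1)/6)² = 9.000
te_Task 4 = (3 + 4·4 + 5)/6 = 24/6 = 4; σ²_Task 4 = ((5−3)/6)² = 0.111
te_Task 5 = (9 + 4·14 + 31)/6 = 96/6 = 16; σ²_Task 5 = ((31−9)/6)² = 13.444
te_Task 6 = (2 + 4·4 + 6)/6 = 24/6 = 4; σ²_Task 6 = ((6−2)/6)² = 0.444
te_Task 7 = (9 + 4·13 + 17)/6 = 78/6 = 13; σ²_Task 7 = ((17−9)/6)² = 1.778

Forward pass:
ES_Task 1 = 0; EF_Task 1 = 13
ES_Task 2 = 13; EF_Task 2 = 13+6 = 19
ES_Task 3 = max(EF_Task 1=13, EF_Task 2=19) = 19; EF_Task 3 = 19+6 = 25
ES_Task 4 = 13; EF_Task 4 = 13+4 = 17
ES_Task 5 = 13; EF_Task 5 = 13+16 = 29
ES_Task 6 = 13; EF_Task 6 = 13+4 = 17
ES_Task 7 = max(EF_Task 2=19, EF_Task 3=25, EF_Task 4=17, EF_Task 5=29, EF_Task 6=17) = 29; EF_Task 7 = 29+13 = 42
Expected project duration μ = 42 days. Critical path: Task 1 → Task 5 → Task 7.

Variance along critical path = 0.111 + 13.444 + 1.778 = 15.333; σ = √15.333 = 3.916 days.
Z = (38 − 42) / 3.916 = -1.022
P(T ≤ 38) = Φ(-1.022) ≈ 0.154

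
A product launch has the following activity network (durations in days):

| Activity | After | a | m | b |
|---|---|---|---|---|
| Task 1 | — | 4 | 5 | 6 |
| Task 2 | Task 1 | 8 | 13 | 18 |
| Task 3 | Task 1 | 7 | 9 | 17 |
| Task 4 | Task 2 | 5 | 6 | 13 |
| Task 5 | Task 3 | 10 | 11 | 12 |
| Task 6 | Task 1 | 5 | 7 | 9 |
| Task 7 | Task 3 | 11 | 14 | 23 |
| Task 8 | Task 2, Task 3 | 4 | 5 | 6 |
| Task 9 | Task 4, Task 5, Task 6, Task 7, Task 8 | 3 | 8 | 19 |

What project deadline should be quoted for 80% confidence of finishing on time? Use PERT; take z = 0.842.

42.2 days

te_Task 1 = (4 + 4·5 + 6)/6 = 30/6 = 5; σ²_Task 1 = ((6−4)/6)² = 0.111
te_Task 2 = (8 + 4·13 + 18)/6 = 78/6 = 13; σ²_Task 2 = ((18−8)/6)² = 2.778
te_Task 3 = (7 + 4·9 + 17)/6 = 60/6 = 10; σ²_Task 3 = ((17−7)/6)² = 2.778
te_Task 4 = (5 + 4·6 + 13)/6 = 42/6 = 7; σ²_Task 4 = ((13−5)/6)² = 1.778
te_Task 5 = (10 + 4·11 + 12)/6 = 66/6 = 11; σ²_Task 5 = ((12−10)/6)² = 0.111
te_Task 6 = (5 + 4·7 + 9)/6 = 42/6 = 7; σ²_Task 6 = ((9−5)/6)² = 0.444
te_Task 7 = (11 + 4·14 + 23)/6 = 90/6 = 15; σ²_Task 7 = ((23−11)/6)² = 4.000
te_Task 8 = (4 + 4·5 + 6)/6 = 30/6 = 5; σ²_Task 8 = ((6−4)/6)² = 0.111
te_Task 9 = (3 + 4·8 + 19)/6 = 54/6 = 9; σ²_Task 9 = ((19−3)/6)² = 7.111

Forward pass:
ES_Task 1 = 0; EF_Task 1 = 5
ES_Task 2 = 5; EF_Task 2 = 5+13 = 18
ES_Task 3 = 5; EF_Task 3 = 5+10 = 15
ES_Task 4 = 18; EF_Task 4 = 18+7 = 25
ES_Task 5 = 15; EF_Task 5 = 15+11 = 26
ES_Task 6 = 5; EF_Task 6 = 5+7 = 12
ES_Task 7 = 15; EF_Task 7 = 15+15 = 30
ES_Task 8 = max(EF_Task 2=18, EF_Task 3=15) = 18; EF_Task 8 = 18+5 = 23
ES_Task 9 = max(EF_Task 4=25, EF_Task 5=26, EF_Task 6=12, EF_Task 7=30, EF_Task 8=23) = 30; EF_Task 9 = 30+9 = 39
Expected project duration μ = 39 days. Critical path: Task 1 → Task 3 → Task 7 → Task 9.

Variance along critical path = 0.111 + 2.778 + 4.000 + 7.111 = 14.000; σ = 3.742 days.
D = μ + z·σ = 39 + 0.842·3.742 = 42.2 days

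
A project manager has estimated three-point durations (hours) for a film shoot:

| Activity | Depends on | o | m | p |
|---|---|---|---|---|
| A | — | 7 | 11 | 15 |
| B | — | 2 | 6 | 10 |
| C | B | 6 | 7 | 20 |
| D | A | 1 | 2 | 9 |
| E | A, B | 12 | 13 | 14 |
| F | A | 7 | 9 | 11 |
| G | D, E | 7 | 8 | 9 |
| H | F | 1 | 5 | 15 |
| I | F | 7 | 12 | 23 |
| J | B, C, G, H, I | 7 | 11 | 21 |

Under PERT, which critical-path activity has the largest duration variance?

te_A = (7 + 4·11 + 15)/6 = 66/6 = 11; σ²_A = ((15−7)/6)² = 1.778
te_B = (2 + 4·6 + 10)/6 = 36/6 = 6; σ²_B = ((10−2)/6)² = 1.778
te_C = (6 + 4·7 + 20)/6 = 54/6 = 9; σ²_C = ((20−6)/6)² = 5.444
te_D = (1 + 4·2 + 9)/6 = 18/6 = 3; σ²_D = ((9−1)/6)² = 1.778
te_E = (12 + 4·13 + 14)/6 = 78/6 = 13; σ²_E = ((14−12)/6)² = 0.111
te_F = (7 + 4·9 + 11)/6 = 54/6 = 9; σ²_F = ((11−7)/6)² = 0.444
te_G = (7 + 4·8 + 9)/6 = 48/6 = 8; σ²_G = ((9−7)/6)² = 0.111
te_H = (1 + 4·5 + 15)/6 = 36/6 = 6; σ²_H = ((15−1)/6)² = 5.444
te_I = (7 + 4·12 + 23)/6 = 78/6 = 13; σ²_I = ((23−7)/6)² = 7.111
te_J = (7 + 4·11 + 21)/6 = 72/6 = 12; σ²_J = ((21−7)/6)² = 5.444

Forward pass:
ES_A = 0; EF_A = 11
ES_B = 0; EF_B = 6
ES_C = 6; EF_C = 6+9 = 15
ES_D = 11; EF_D = 11+3 = 14
ES_E = max(EF_A=11, EF_B=6) = 11; EF_E = 11+13 = 24
ES_F = 11; EF_F = 11+9 = 20
ES_G = max(EF_D=14, EF_E=24) = 24; EF_G = 24+8 = 32
ES_H = 20; EF_H = 20+6 = 26
ES_I = 20; EF_I = 20+13 = 33
ES_J = max(EF_B=6, EF_C=15, EF_G=32, EF_H=26, EF_I=33) = 33; EF_J = 33+12 = 45
Expected project duration μ = 45 hours. Critical path: A → F → I → J.

Variances on critical path: σ²_A=1.778, σ²_F=0.444, σ²_I=7.111, σ²_J=5.444.
Largest is σ²_I = 7.111.

I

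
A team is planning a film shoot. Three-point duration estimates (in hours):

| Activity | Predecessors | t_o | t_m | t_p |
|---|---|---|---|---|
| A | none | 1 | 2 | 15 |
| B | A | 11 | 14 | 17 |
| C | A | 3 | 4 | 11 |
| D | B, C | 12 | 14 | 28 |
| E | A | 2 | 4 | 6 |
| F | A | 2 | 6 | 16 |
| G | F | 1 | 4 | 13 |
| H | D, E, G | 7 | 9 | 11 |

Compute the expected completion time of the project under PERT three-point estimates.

43 hours

te_A = (1 + 4·2 + 15)/6 = 24/6 = 4
te_B = (11 + 4·14 + 17)/6 = 84/6 = 14
te_C = (3 + 4·4 + 11)/6 = 30/6 = 5
te_D = (12 + 4·14 + 28)/6 = 96/6 = 16
te_E = (2 + 4·4 + 6)/6 = 24/6 = 4
te_F = (2 + 4·6 + 16)/6 = 42/6 = 7
te_G = (1 + 4·4 + 13)/6 = 30/6 = 5
te_H = (7 + 4·9 + 11)/6 = 54/6 = 9

Forward pass:
ES_A = 0; EF_A = 4
ES_B = 4; EF_B = 4+14 = 18
ES_C = 4; EF_C = 4+5 = 9
ES_D = max(EF_B=18, EF_C=9) = 18; EF_D = 18+16 = 34
ES_E = 4; EF_E = 4+4 = 8
ES_F = 4; EF_F = 4+7 = 11
ES_G = 11; EF_G = 11+5 = 16
ES_H = max(EF_D=34, EF_E=8, EF_G=16) = 34; EF_H = 34+9 = 43
Expected project duration μ = 43 hours. Critical path: A → B → D → H.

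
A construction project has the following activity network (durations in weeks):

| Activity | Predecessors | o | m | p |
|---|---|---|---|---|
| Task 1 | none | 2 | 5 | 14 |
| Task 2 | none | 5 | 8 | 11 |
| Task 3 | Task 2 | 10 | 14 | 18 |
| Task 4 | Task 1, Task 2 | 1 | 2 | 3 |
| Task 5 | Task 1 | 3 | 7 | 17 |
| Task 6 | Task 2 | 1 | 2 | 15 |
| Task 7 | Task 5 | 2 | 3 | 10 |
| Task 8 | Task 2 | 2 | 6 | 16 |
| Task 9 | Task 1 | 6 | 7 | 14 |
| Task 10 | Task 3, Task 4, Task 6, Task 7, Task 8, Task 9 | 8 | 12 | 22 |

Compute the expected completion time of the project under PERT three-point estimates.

35 weeks

te_Task 1 = (2 + 4·5 + 14)/6 = 36/6 = 6
te_Task 2 = (5 + 4·8 + 11)/6 = 48/6 = 8
te_Task 3 = (10 + 4·14 + 18)/6 = 84/6 = 14
te_Task 4 = (1 + 4·2 + 3)/6 = 12/6 = 2
te_Task 5 = (3 + 4·7 + 17)/6 = 48/6 = 8
te_Task 6 = (1 + 4·2 + 15)/6 = 24/6 = 4
te_Task 7 = (2 + 4·3 + 10)/6 = 24/6 = 4
te_Task 8 = (2 + 4·6 + 16)/6 = 42/6 = 7
te_Task 9 = (6 + 4·7 + 14)/6 = 48/6 = 8
te_Task 10 = (8 + 4·12 + 22)/6 = 78/6 = 13

Forward pass:
ES_Task 1 = 0; EF_Task 1 = 6
ES_Task 2 = 0; EF_Task 2 = 8
ES_Task 3 = 8; EF_Task 3 = 8+14 = 22
ES_Task 4 = max(EF_Task 1=6, EF_Task 2=8) = 8; EF_Task 4 = 8+2 = 10
ES_Task 5 = 6; EF_Task 5 = 6+8 = 14
ES_Task 6 = 8; EF_Task 6 = 8+4 = 12
ES_Task 7 = 14; EF_Task 7 = 14+4 = 18
ES_Task 8 = 8; EF_Task 8 = 8+7 = 15
ES_Task 9 = 6; EF_Task 9 = 6+8 = 14
ES_Task 10 = max(EF_Task 3=22, EF_Task 4=10, EF_Task 6=12, EF_Task 7=18, EF_Task 8=15, EF_Task 9=14) = 22; EF_Task 10 = 22+13 = 35
Expected project duration μ = 35 weeks. Critical path: Task 2 → Task 3 → Task 10.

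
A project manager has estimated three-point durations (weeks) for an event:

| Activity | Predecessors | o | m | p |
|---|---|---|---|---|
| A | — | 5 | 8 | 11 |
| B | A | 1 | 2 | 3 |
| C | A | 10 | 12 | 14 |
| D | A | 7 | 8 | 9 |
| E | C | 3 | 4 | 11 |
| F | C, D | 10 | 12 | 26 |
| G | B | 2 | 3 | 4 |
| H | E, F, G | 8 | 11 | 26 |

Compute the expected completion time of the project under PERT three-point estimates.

47 weeks

te_A = (5 + 4·8 + 11)/6 = 48/6 = 8
te_B = (1 + 4·2 + 3)/6 = 12/6 = 2
te_C = (10 + 4·12 + 14)/6 = 72/6 = 12
te_D = (7 + 4·8 + 9)/6 = 48/6 = 8
te_E = (3 + 4·4 + 11)/6 = 30/6 = 5
te_F = (10 + 4·12 + 26)/6 = 84/6 = 14
te_G = (2 + 4·3 + 4)/6 = 18/6 = 3
te_H = (8 + 4·11 + 26)/6 = 78/6 = 13

Forward pass:
ES_A = 0; EF_A = 8
ES_B = 8; EF_B = 8+2 = 10
ES_C = 8; EF_C = 8+12 = 20
ES_D = 8; EF_D = 8+8 = 16
ES_E = 20; EF_E = 20+5 = 25
ES_F = max(EF_C=20, EF_D=16) = 20; EF_F = 20+14 = 34
ES_G = 10; EF_G = 10+3 = 13
ES_H = max(EF_E=25, EF_F=34, EF_G=13) = 34; EF_H = 34+13 = 47
Expected project duration μ = 47 weeks. Critical path: A → C → F → H.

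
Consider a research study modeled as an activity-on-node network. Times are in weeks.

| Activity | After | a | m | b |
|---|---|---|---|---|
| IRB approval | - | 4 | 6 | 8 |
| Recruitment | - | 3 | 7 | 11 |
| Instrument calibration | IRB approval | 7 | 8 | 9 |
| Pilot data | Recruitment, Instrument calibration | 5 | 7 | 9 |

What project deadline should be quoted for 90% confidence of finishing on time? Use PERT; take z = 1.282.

te_IRB approval = (4 + 4·6 + 8)/6 = 36/6 = 6; σ²_IRB approval = ((8−4)/6)² = 0.444
te_Recruitment = (3 + 4·7 + 11)/6 = 42/6 = 7; σ²_Recruitment = ((11−3)/6)² = 1.778
te_Instrument calibration = (7 + 4·8 + 9)/6 = 48/6 = 8; σ²_Instrument calibration = ((9−7)/6)² = 0.111
te_Pilot data = (5 + 4·7 + 9)/6 = 42/6 = 7; σ²_Pilot data = ((9−5)/6)² = 0.444

Forward pass:
ES_IRB approval = 0; EF_IRB approval = 6
ES_Recruitment = 0; EF_Recruitment = 7
ES_Instrument calibration = 6; EF_Instrument calibration = 6+8 = 14
ES_Pilot data = max(EF_Recruitment=7, EF_Instrument calibration=14) = 14; EF_Pilot data = 14+7 = 21
Expected project duration μ = 21 weeks. Critical path: IRB approval → Instrument calibration → Pilot data.

Variance along critical path = 0.444 + 0.111 + 0.444 = 1.000; σ = 1.000 weeks.
D = μ + z·σ = 21 + 1.282·1.000 = 22.3 weeks

22.3 weeks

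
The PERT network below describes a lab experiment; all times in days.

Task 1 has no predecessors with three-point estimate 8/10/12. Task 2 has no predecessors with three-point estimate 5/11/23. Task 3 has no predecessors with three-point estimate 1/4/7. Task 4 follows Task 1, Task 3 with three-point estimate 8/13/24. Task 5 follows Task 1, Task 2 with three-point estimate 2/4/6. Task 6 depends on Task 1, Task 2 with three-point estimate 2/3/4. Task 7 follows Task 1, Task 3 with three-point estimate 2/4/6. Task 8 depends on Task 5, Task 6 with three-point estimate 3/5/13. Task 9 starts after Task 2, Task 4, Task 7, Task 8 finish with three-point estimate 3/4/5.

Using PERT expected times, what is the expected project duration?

te_Task 1 = (8 + 4·10 + 12)/6 = 60/6 = 10
te_Task 2 = (5 + 4·11 + 23)/6 = 72/6 = 12
te_Task 3 = (1 + 4·4 + 7)/6 = 24/6 = 4
te_Task 4 = (8 + 4·13 + 24)/6 = 84/6 = 14
te_Task 5 = (2 + 4·4 + 6)/6 = 24/6 = 4
te_Task 6 = (2 + 4·3 + 4)/6 = 18/6 = 3
te_Task 7 = (2 + 4·4 + 6)/6 = 24/6 = 4
te_Task 8 = (3 + 4·5 + 13)/6 = 36/6 = 6
te_Task 9 = (3 + 4·4 + 5)/6 = 24/6 = 4

Forward pass:
ES_Task 1 = 0; EF_Task 1 = 10
ES_Task 2 = 0; EF_Task 2 = 12
ES_Task 3 = 0; EF_Task 3 = 4
ES_Task 4 = max(EF_Task 1=10, EF_Task 3=4) = 10; EF_Task 4 = 10+14 = 24
ES_Task 5 = max(EF_Task 1=10, EF_Task 2=12) = 12; EF_Task 5 = 12+4 = 16
ES_Task 6 = max(EF_Task 1=10, EF_Task 2=12) = 12; EF_Task 6 = 12+3 = 15
ES_Task 7 = max(EF_Task 1=10, EF_Task 3=4) = 10; EF_Task 7 = 10+4 = 14
ES_Task 8 = max(EF_Task 5=16, EF_Task 6=15) = 16; EF_Task 8 = 16+6 = 22
ES_Task 9 = max(EF_Task 2=12, EF_Task 4=24, EF_Task 7=14, EF_Task 8=22) = 24; EF_Task 9 = 24+4 = 28
Expected project duration μ = 28 days. Critical path: Task 1 → Task 4 → Task 9.

28 days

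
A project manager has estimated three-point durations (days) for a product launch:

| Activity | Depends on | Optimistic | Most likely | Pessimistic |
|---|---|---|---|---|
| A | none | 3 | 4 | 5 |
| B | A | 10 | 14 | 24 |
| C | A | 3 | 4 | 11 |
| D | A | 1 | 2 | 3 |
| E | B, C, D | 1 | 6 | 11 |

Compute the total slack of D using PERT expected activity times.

te_A = (3 + 4·4 + 5)/6 = 24/6 = 4
te_B = (10 + 4·14 + 24)/6 = 90/6 = 15
te_C = (3 + 4·4 + 11)/6 = 30/6 = 5
te_D = (1 + 4·2 + 3)/6 = 12/6 = 2
te_E = (1 + 4·6 + 11)/6 = 36/6 = 6

Forward pass:
ES_A = 0; EF_A = 4
ES_B = 4; EF_B = 4+15 = 19
ES_C = 4; EF_C = 4+5 = 9
ES_D = 4; EF_D = 4+2 = 6
ES_E = max(EF_B=19, EF_C=9, EF_D=6) = 19; EF_E = 19+6 = 25
Expected project duration μ = 25 days. Critical path: A → B → E.

Backward pass:
LF_E = 25; LS_E = 25−6 = 19
LF_D = LS_E = 19; LS_D = 19−2 = 17
LF_C = LS_E = 19; LS_C = 19−5 = 14
LF_B = LS_E = 19; LS_B = 19−15 = 4
LF_A = min(LS_B=4, LS_C=14, LS_D=17) = 4; LS_A = 4−4 = 0
Slack_D = LS_D − ES_D = 17 − 4 = 13

13 days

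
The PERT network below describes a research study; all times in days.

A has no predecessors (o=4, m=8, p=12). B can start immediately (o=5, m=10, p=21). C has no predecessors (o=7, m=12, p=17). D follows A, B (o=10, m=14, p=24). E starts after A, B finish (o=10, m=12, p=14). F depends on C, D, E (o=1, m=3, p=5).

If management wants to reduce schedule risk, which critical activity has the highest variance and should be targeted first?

B

te_A = (4 + 4·8 + 12)/6 = 48/6 = 8; σ²_A = ((12−4)/6)² = 1.778
te_B = (5 + 4·10 + 21)/6 = 66/6 = 11; σ²_B = ((21−5)/6)² = 7.111
te_C = (7 + 4·12 + 17)/6 = 72/6 = 12; σ²_C = ((17−7)/6)² = 2.778
te_D = (10 + 4·14 + 24)/6 = 90/6 = 15; σ²_D = ((24−10)/6)² = 5.444
te_E = (10 + 4·12 + 14)/6 = 72/6 = 12; σ²_E = ((14−10)/6)² = 0.444
te_F = (1 + 4·3 + 5)/6 = 18/6 = 3; σ²_F = ((5−1)/6)² = 0.444

Forward pass:
ES_A = 0; EF_A = 8
ES_B = 0; EF_B = 11
ES_C = 0; EF_C = 12
ES_D = max(EF_A=8, EF_B=11) = 11; EF_D = 11+15 = 26
ES_E = max(EF_A=8, EF_B=11) = 11; EF_E = 11+12 = 23
ES_F = max(EF_C=12, EF_D=26, EF_E=23) = 26; EF_F = 26+3 = 29
Expected project duration μ = 29 days. Critical path: B → D → F.

Variances on critical path: σ²_B=7.111, σ²_D=5.444, σ²_F=0.444.
Largest is σ²_B = 7.111.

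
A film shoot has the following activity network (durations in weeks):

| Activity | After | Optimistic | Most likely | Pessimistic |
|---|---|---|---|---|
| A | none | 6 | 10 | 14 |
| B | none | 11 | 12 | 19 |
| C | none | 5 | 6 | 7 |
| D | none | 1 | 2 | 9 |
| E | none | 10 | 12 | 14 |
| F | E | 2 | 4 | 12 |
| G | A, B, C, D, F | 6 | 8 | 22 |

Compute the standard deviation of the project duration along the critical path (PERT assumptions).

3.21 weeks

te_A = (6 + 4·10 + 14)/6 = 60/6 = 10; σ²_A = ((14−6)/6)² = 1.778
te_B = (11 + 4·12 + 19)/6 = 78/6 = 13; σ²_B = ((19−11)/6)² = 1.778
te_C = (5 + 4·6 + 7)/6 = 36/6 = 6; σ²_C = ((7−5)/6)² = 0.111
te_D = (1 + 4·2 + 9)/6 = 18/6 = 3; σ²_D = ((9−1)/6)² = 1.778
te_E = (10 + 4·12 + 14)/6 = 72/6 = 12; σ²_E = ((14−10)/6)² = 0.444
te_F = (2 + 4·4 + 12)/6 = 30/6 = 5; σ²_F = ((12−2)/6)² = 2.778
te_G = (6 + 4·8 + 22)/6 = 60/6 = 10; σ²_G = ((22−6)/6)² = 7.111

Forward pass:
ES_A = 0; EF_A = 10
ES_B = 0; EF_B = 13
ES_C = 0; EF_C = 6
ES_D = 0; EF_D = 3
ES_E = 0; EF_E = 12
ES_F = 12; EF_F = 12+5 = 17
ES_G = max(EF_A=10, EF_B=13, EF_C=6, EF_D=3, EF_F=17) = 17; EF_G = 17+10 = 27
Expected project duration μ = 27 weeks. Critical path: E → F → G.

Variance along critical path = 0.444 + 2.778 + 7.111 = 10.333
σ = √10.333 = 3.215 weeks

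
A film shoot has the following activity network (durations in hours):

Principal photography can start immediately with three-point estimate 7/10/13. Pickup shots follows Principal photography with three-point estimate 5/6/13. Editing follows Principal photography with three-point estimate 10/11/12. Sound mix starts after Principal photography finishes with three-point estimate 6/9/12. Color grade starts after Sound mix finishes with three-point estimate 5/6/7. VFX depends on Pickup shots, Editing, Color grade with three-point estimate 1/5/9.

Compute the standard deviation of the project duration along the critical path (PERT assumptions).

1.97 hours

te_Principal photography = (7 + 4·10 + 13)/6 = 60/6 = 10; σ²_Principal photography = ((13−7)/6)² = 1.000
te_Pickup shots = (5 + 4·6 + 13)/6 = 42/6 = 7; σ²_Pickup shots = ((13−5)/6)² = 1.778
te_Editing = (10 + 4·11 + 12)/6 = 66/6 = 11; σ²_Editing = ((12−10)/6)² = 0.111
te_Sound mix = (6 + 4·9 + 12)/6 = 54/6 = 9; σ²_Sound mix = ((12−6)/6)² = 1.000
te_Color grade = (5 + 4·6 + 7)/6 = 36/6 = 6; σ²_Color grade = ((7−5)/6)² = 0.111
te_VFX = (1 + 4·5 + 9)/6 = 30/6 = 5; σ²_VFX = ((9−1)/6)² = 1.778

Forward pass:
ES_Principal photography = 0; EF_Principal photography = 10
ES_Pickup shots = 10; EF_Pickup shots = 10+7 = 17
ES_Editing = 10; EF_Editing = 10+11 = 21
ES_Sound mix = 10; EF_Sound mix = 10+9 = 19
ES_Color grade = 19; EF_Color grade = 19+6 = 25
ES_VFX = max(EF_Pickup shots=17, EF_Editing=21, EF_Color grade=25) = 25; EF_VFX = 25+5 = 30
Expected project duration μ = 30 hours. Critical path: Principal photography → Sound mix → Color grade → VFX.

Variance along critical path = 1.000 + 1.000 + 0.111 + 1.778 = 3.889
σ = √3.889 = 1.972 hours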